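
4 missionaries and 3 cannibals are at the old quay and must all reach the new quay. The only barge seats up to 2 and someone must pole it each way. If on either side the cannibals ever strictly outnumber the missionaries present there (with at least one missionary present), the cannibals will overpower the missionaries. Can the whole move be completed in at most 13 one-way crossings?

Yes

Yes — this plan uses 11 crossings (≤ 13):
1. 2 cannibals → the new quay.  (the old quay: 4M 1C; the new quay: 0M 2C)
2. 1 cannibal ← the old quay.  (the old quay: 4M 2C; the new quay: 0M 1C)
3. 2 cannibals → the new quay.  (the old quay: 4M 0C; the new quay: 0M 3C)
4. 1 cannibal ← the old quay.  (the old quay: 4M 1C; the new quay: 0M 2C)
5. 2 missionaries → the new quay.  (the old quay: 2M 1C; the new quay: 2M 2C)
6. 1 cannibal ← the old quay.  (the old quay: 2M 2C; the new quay: 2M 1C)
7. 1 missionary and 1 cannibal → the new quay.  (the old quay: 1M 1C; the new quay: 3M 2C)
8. 1 missionary ← the old quay.  (the old quay: 2M 1C; the new quay: 2M 2C)
9. 1 missionary and 1 cannibal → the new quay.  (the old quay: 1M 0C; the new quay: 3M 3C)
10. 1 cannibal ← the old quay.  (the old quay: 1M 1C; the new quay: 3M 2C)
11. 1 missionary and 1 cannibal → the new quay.  (the old quay: 0M 0C; the new quay: 4M 3C)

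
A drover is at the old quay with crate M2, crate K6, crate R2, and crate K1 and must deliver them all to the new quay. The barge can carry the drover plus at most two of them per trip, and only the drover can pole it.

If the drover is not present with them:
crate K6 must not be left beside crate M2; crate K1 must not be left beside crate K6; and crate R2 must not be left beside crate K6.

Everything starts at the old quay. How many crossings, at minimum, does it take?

5

Counting alone: the drover can take at most 2 across per trip to the new quay, so moving all 4 needs at least 2 loaded trips out, with a return between consecutive ones — at least 3 crossings.
The safety rule pushes this higher. Following every safe sequence of crossings, the most of the 4 that can be at the new quay as the barge arrives there on crossing 3 is 3 — never all 4.
So no plan with fewer than 5 crossings exists, and this one achieves 5:
1. Drover goes to the new quay with crate K6.
2. Drover goes back to the old quay alone.
3. Drover goes to the new quay with crate M2 and crate R2.
4. Drover goes back to the old quay with crate K6.
5. Drover goes to the new quay with crate K1 and crate K6.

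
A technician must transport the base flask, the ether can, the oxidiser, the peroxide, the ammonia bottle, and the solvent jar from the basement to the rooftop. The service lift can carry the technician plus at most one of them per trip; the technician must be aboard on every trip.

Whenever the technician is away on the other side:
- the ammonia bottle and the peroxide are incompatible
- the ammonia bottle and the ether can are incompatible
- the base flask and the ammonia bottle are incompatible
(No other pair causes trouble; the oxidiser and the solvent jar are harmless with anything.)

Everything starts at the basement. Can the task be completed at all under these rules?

No

Following every safe sequence of crossings from the start, the most of the 6 that can be at the rooftop as the service lift arrives there on crossings 1, 3, 5, 7 is 1, 2, 3, 4 respectively; the best ever achieved is 4 of 6.
From crossing 9 on, no configuration arises that was not already reachable earlier: only 36 distinct safe configurations (who is on which side, and where the service lift is) can ever be reached, none of them has everyone across, and every continuation just revisits them. So no valid plan exists.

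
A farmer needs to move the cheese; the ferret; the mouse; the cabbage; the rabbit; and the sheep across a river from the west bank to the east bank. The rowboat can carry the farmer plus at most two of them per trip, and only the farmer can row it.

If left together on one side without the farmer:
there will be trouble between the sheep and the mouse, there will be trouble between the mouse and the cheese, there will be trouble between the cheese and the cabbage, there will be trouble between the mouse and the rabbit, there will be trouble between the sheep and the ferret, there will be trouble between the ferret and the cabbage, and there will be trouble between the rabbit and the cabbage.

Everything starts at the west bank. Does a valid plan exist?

Whatever the first load, the items left behind include a forbidden pair without the farmer. No opening move is safe, so no plan exists.

No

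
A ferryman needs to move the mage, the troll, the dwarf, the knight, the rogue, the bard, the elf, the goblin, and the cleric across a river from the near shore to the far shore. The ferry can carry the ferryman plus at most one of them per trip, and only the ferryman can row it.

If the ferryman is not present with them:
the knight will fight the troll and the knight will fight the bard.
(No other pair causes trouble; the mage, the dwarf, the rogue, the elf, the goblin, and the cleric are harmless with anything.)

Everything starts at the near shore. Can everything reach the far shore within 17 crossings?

No

Counting alone: the ferryman can take at most 1 across per trip to the far shore, so moving all 9 needs at least 9 loaded trips out, with a return between consecutive ones — at least 17 crossings.
The safety rule pushes this higher. Following every safe sequence of crossings, the most of the 9 that can be at the far shore as the ferry arrives there on crossing 17 is 8 — never all 9.
So the move cannot be finished within 17 crossings. (The shortest complete plan takes 19:)
1. Ferryman goes to the far shore with the knight.  [the near shore: the bard, the cleric, the dwarf, the elf, the goblin, the mage, the rogue, the troll | the far shore: the knight]
2. Ferryman goes back to the near shore alone.  [the near shore: the bard, the cleric, the dwarf, the elf, the goblin, the mage, the rogue, the troll | the far shore: the knight]
3. Ferryman goes to the far shore with the mage.  [the near shore: the bard, the cleric, the dwarf, the elf, the goblin, the rogue, the troll | the far shore: the knight, the mage]
4. Ferryman goes back to the near shore alone.  [the near shore: the bard, the cleric, the dwarf, the elf, the goblin, the rogue, the troll | the far shore: the knight, the mage]
5. Ferryman goes to the far shore with the troll.  [the near shore: the bard, the cleric, the dwarf, the elf, the goblin, the rogue | the far shore: the knight, the mage, the troll]
6. Ferryman goes back to the near shore with the knight.  [the near shore: the bard, the cleric, the dwarf, the elf, the goblin, the knight, the rogue | the far shore: the mage, the troll]
7. Ferryman goes to the far shore with the bard.  [the near shore: the cleric, the dwarf, the elf, the goblin, the knight, the rogue | the far shore: the bard, the mage, the troll]
8. Ferryman goes back to the near shore alone.  [the near shore: the cleric, the dwarf, the elf, the goblin, the knight, the rogue | the far shore: the bard, the mage, the troll]
9. Ferryman goes to the far shore with the dwarf.  [the near shore: the cleric, the elf, the goblin, the knight, the rogue | the far shore: the bard, the dwarf, the mage, the troll]
10. Ferryman goes back to the near shore alone.  [the near shore: the cleric, the elf, the goblin, the knight, the rogue | the far shore: the bard, the dwarf, the mage, the troll]
11. Ferryman goes to the far shore with the rogue.  [the near shore: the cleric, the elf, the goblin, the knight | the far shore: the bard, the dwarf, the mage, the rogue, the troll]
12. Ferryman goes back to the near shore alone.  [the near shore: the cleric, the elf, the goblin, the knight | the far shore: the bard, the dwarf, the mage, the rogue, the troll]
13. Ferryman goes to the far shore with the elf.  [the near shore: the cleric, the goblin, the knight | the far shore: the bard, the dwarf, the elf, the mage, the rogue, the troll]
14. Ferryman goes back to the near shore alone.  [the near shore: the cleric, the goblin, the knight | the far shore: the bard, the dwarf, the elf, the mage, the rogue, the troll]
15. Ferryman goes to the far shore with the goblin.  [the near shore: the cleric, the knight | the far shore: the bard, the dwarf, the elf, the goblin, the mage, the rogue, the troll]
16. Ferryman goes back to the near shore alone.  [the near shore: the cleric, the knight | the far shore: the bard, the dwarf, the elf, the goblin, the mage, the rogue, the troll]
17. Ferryman goes to the far shore with the cleric.  [the near shore: the knight | the far shore: the bard, the cleric, the dwarf, the elf, the goblin, the mage, the rogue, the troll]
18. Ferryman goes back to the near shore alone.  [the near shore: the knight | the far shore: the bard, the cleric, the dwarf, the elf, the goblin, the mage, the rogue, the troll]
19. Ferryman goes to the far shore with the knight.  [the near shore: — | the far shore: the bard, the cleric, the dwarf, the elf, the goblin, the knight, the mage, the rogue, the troll]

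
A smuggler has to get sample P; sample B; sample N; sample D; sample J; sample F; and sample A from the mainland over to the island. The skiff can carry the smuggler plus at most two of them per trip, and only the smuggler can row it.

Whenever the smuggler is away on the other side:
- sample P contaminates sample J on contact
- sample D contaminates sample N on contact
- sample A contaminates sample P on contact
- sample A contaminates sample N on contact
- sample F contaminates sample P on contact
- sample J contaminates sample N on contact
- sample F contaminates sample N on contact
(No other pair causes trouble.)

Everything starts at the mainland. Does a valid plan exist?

1. Smuggler goes to the island with sample N and sample P.  [the mainland: sample A, sample B, sample D, sample F, sample J | the island: sample N, sample P]
2. Smuggler goes back to the mainland alone.  [the mainland: sample A, sample B, sample D, sample F, sample J | the island: sample N, sample P]
3. Smuggler goes to the island with sample B.  [the mainland: sample A, sample D, sample F, sample J | the island: sample B, sample N, sample P]
4. Smuggler goes back to the mainland alone.  [the mainland: sample A, sample D, sample F, sample J | the island: sample B, sample N, sample P]
5. Smuggler goes to the island with sample D and sample J.  [the mainland: sample A, sample F | the island: sample B, sample D, sample J, sample N, sample P]
6. Smuggler goes back to the mainland with sample N and sample P.  [the mainland: sample A, sample F, sample N, sample P | the island: sample B, sample D, sample J]
7. Smuggler goes to the island with sample A and sample F.  [the mainland: sample N, sample P | the island: sample A, sample B, sample D, sample F, sample J]
8. Smuggler goes back to the mainland alone.  [the mainland: sample N, sample P | the island: sample A, sample B, sample D, sample F, sample J]
9. Smuggler goes to the island with sample N and sample P.  [the mainland: — | the island: sample A, sample B, sample D, sample F, sample J, sample N, sample P]

Yes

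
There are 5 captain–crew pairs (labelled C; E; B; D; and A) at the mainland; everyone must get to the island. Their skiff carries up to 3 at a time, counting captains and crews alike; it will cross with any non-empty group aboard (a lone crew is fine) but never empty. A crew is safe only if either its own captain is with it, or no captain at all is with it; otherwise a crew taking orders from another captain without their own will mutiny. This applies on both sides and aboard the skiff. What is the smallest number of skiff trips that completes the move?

Counting alone: each trip to the island takes at most 3 across and each return brings at least 1 back, so after t trips out (and t−1 returns) at most 3t − (t−1) of the 10 are across; that first reaches 10 at t = 5, so at least 9 crossings are needed.
The safety rule pushes this higher. Following every safe sequence of crossings, the most of the 10 that can be at the island as the skiff arrives there on crossing 9 is 9 — never all 10.
So no plan with fewer than 11 crossings exists, and this one achieves 11:
1. captain C and crew C cross → the island.
2. captain C crosses ← the mainland.
3. crew B, crew D, and crew E cross → the island.
4. crew C crosses ← the mainland.
5. captain B, captain D, and captain E cross → the island.
6. captain E and crew E cross ← the mainland.
7. captain A, captain C, and captain E cross → the island.
8. crew B crosses ← the mainland.
9. crew C and crew E cross → the island.
10. crew C crosses ← the mainland.
11. crew A, crew B, and crew C cross → the island.

11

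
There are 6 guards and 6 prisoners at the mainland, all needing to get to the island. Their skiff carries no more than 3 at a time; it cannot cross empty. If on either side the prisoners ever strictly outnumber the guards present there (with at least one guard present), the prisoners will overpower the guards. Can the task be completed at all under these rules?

No

Following every safe sequence of crossings from the start, the most of the 12 that can be at the island as the skiff arrives there on crossings 1, 3, 5 is 3, 5, 6 respectively; the best ever achieved is 6 of 12.
From crossing 7 on, no configuration arises that was not already reachable earlier: only 17 distinct safe configurations (who is on which side, and where the skiff is) can ever be reached, none of them has everyone across, and every continuation just revisits them. They are: 0 guards + 0 prisoners across (skiff back at the start); 0 guards + 1 prisoner across (skiff there); 0 guards + 1 prisoner across (skiff back at the start); 0 guards + 2 prisoners across (skiff there); 0 guards + 2 prisoners across (skiff back at the start); 0 guards + 3 prisoners across (skiff there); 0 guards + 3 prisoners across (skiff back at the start); 0 guards + 4 prisoners across (skiff there); 0 guards + 4 prisoners across (skiff back at the start); 0 guards + 5 prisoners across (skiff there); 0 guards + 5 prisoners across (skiff back at the start); 0 guards + 6 prisoners across (skiff there); 1 guard + 1 prisoner across (skiff there); 1 guard + 1 prisoner across (skiff back at the start); 2 guards + 2 prisoners across (skiff there); 2 guards + 2 prisoners across (skiff back at the start); 3 guards + 3 prisoners across (skiff there). So no valid plan exists.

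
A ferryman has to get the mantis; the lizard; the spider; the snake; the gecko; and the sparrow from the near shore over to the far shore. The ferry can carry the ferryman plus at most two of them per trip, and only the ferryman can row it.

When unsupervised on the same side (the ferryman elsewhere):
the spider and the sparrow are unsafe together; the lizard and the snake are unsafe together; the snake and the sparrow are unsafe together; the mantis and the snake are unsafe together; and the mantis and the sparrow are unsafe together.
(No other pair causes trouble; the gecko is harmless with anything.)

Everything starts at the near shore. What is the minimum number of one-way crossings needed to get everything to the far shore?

Counting alone: the ferryman can take at most 2 across per trip to the far shore, so moving all 6 needs at least 3 loaded trips out, with a return between consecutive ones — at least 5 crossings.
The safety rule pushes this higher. Following every safe sequence of crossings, the most of the 6 that can be at the far shore as the ferry arrives there on crossings 5, 7 is 4, 5 respectively — never all 6.
So no plan with fewer than 9 crossings exists, and this one achieves 9:
1. Ferryman goes to the far shore with the snake and the sparrow.
2. Ferryman goes back to the near shore with the snake.
3. Ferryman goes to the far shore with the lizard and the mantis.
4. Ferryman goes back to the near shore with the mantis.
5. Ferryman goes to the far shore with the mantis and the spider.
6. Ferryman goes back to the near shore with the sparrow.
7. Ferryman goes to the far shore with the gecko and the snake.
8. Ferryman goes back to the near shore with the snake.
9. Ferryman goes to the far shore with the snake and the sparrow.

9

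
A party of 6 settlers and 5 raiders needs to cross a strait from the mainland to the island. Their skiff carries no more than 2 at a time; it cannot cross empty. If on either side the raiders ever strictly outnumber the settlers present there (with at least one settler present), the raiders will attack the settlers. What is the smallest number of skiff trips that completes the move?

Counting alone: each trip to the island takes at most 2 across and each return brings at least 1 back, so after t trips out (and t−1 returns) at most 2t − (t−1) of the 11 are across; that first reaches 11 at t = 10, so at least 19 crossings are needed.
The plan below uses exactly 19 crossings, so it is optimal:
1. 2 raiders → the island.  (the mainland: 6S 3R; the island: 0S 2R)
2. 1 raider ← the mainland.  (the mainland: 6S 4R; the island: 0S 1R)
3. 2 raiders → the island.  (the mainland: 6S 2R; the island: 0S 3R)
4. 1 raider ← the mainland.  (the mainland: 6S 3R; the island: 0S 2R)
5. 2 settlers → the island.  (the mainland: 4S 3R; the island: 2S 2R)
6. 1 raider ← the mainland.  (the mainland: 4S 4R; the island: 2S 1R)
7. 1 settler and 1 raider → the island.  (the mainland: 3S 3R; the island: 3S 2R)
8. 1 settler ← the mainland.  (the mainland: 4S 3R; the island: 2S 2R)
9. 1 settler and 1 raider → the island.  (the mainland: 3S 2R; the island: 3S 3R)
10. 1 raider ← the mainland.  (the mainland: 3S 3R; the island: 3S 2R)
11. 1 settler and 1 raider → the island.  (the mainland: 2S 2R; the island: 4S 3R)
12. 1 settler ← the mainland.  (the mainland: 3S 2R; the island: 3S 3R)
13. 1 settler and 1 raider → the island.  (the mainland: 2S 1R; the island: 4S 4R)
14. 1 raider ← the mainland.  (the mainland: 2S 2R; the island: 4S 3R)
15. 1 settler and 1 raider → the island.  (the mainland: 1S 1R; the island: 5S 4R)
16. 1 settler ← the mainland.  (the mainland: 2S 1R; the island: 4S 4R)
17. 1 settler and 1 raider → the island.  (the mainland: 1S 0R; the island: 5S 5R)
18. 1 raider ← the mainland.  (the mainland: 1S 1R; the island: 5S 4R)
19. 1 settler and 1 raider → the island.  (the mainland: 0S 0R; the island: 6S 5R)

19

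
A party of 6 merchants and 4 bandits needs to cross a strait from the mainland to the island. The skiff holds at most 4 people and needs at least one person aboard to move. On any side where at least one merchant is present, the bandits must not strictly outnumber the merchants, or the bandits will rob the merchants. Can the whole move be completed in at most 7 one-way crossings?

Yes

Yes — this plan uses 5 crossings (≤ 7):
1. 4 bandits → the island.  (the mainland: 6M 0B; the island: 0M 4B)
2. 1 bandit ← the mainland.  (the mainland: 6M 1B; the island: 0M 3B)
3. 4 merchants → the island.  (the mainland: 2M 1B; the island: 4M 3B)
4. 1 bandit ← the mainland.  (the mainland: 2M 2B; the island: 4M 2B)
5. 2 merchants and 2 bandits → the island.  (the mainland: 0M 0B; the island: 6M 4B)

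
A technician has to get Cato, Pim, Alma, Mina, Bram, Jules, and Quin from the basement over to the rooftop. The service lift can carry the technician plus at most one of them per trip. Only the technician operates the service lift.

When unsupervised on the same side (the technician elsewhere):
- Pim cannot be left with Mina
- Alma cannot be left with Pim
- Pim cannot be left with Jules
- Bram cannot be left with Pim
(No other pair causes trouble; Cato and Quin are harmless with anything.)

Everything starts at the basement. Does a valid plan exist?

Following every safe sequence of crossings from the start, the most of the 7 that can be at the rooftop as the service lift arrives there on crossings 1, 3, 5, 7 is 1, 2, 3, 4 respectively; the best ever achieved is 4 of 7.
From crossing 9 on, no configuration arises that was not already reachable earlier: only 44 distinct safe configurations (who is on which side, and where the service lift is) can ever be reached, none of them has everyone across, and every continuation just revisits them. So no valid plan exists.

No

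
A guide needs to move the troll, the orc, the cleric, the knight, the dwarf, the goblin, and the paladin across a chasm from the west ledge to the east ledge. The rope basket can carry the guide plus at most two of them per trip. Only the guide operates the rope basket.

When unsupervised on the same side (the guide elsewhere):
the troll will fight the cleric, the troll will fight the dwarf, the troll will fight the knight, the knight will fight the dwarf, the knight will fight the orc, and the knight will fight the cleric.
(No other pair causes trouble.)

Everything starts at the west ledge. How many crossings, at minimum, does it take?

11

Counting alone: the guide can take at most 2 across per trip to the east ledge, so moving all 7 needs at least 4 loaded trips out, with a return between consecutive ones — at least 7 crossings.
The safety rule pushes this higher. Following every safe sequence of crossings, the most of the 7 that can be at the east ledge as the rope basket arrives there on crossings 7, 9 is 5, 6 respectively — never all 7.
So no plan with fewer than 11 crossings exists, and this one achieves 11:
1. Guide goes to the east ledge with the knight and the troll.  [the west ledge: the cleric, the dwarf, the goblin, the orc, the paladin | the east ledge: the knight, the troll]
2. Guide goes back to the west ledge with the troll.  [the west ledge: the cleric, the dwarf, the goblin, the orc, the paladin, the troll | the east ledge: the knight]
3. Guide goes to the east ledge with the orc and the troll.  [the west ledge: the cleric, the dwarf, the goblin, the paladin | the east ledge: the knight, the orc, the troll]
4. Guide goes back to the west ledge with the knight.  [the west ledge: the cleric, the dwarf, the goblin, the knight, the paladin | the east ledge: the orc, the troll]
5. Guide goes to the east ledge with the cleric and the dwarf.  [the west ledge: the goblin, the knight, the paladin | the east ledge: the cleric, the dwarf, the orc, the troll]
6. Guide goes back to the west ledge with the troll.  [the west ledge: the goblin, the knight, the paladin, the troll | the east ledge: the cleric, the dwarf, the orc]
7. Guide goes to the east ledge with the goblin and the troll.  [the west ledge: the knight, the paladin | the east ledge: the cleric, the dwarf, the goblin, the orc, the troll]
8. Guide goes back to the west ledge with the troll.  [the west ledge: the knight, the paladin, the troll | the east ledge: the cleric, the dwarf, the goblin, the orc]
9. Guide goes to the east ledge with the paladin and the troll.  [the west ledge: the knight | the east ledge: the cleric, the dwarf, the goblin, the orc, the paladin, the troll]
10. Guide goes back to the west ledge with the troll.  [the west ledge: the knight, the troll | the east ledge: the cleric, the dwarf, the goblin, the orc, the paladin]
11. Guide goes to the east ledge with the knight and the troll.  [the west ledge: — | the east ledge: the cleric, the dwarf, the goblin, the knight, the orc, the paladin, the troll]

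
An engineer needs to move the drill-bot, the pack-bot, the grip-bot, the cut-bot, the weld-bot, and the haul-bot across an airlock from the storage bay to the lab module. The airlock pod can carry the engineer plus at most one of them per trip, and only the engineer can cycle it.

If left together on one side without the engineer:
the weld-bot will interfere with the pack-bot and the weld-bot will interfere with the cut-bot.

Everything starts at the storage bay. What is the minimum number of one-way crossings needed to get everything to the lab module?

Counting alone: the engineer can take at most 1 across per trip to the lab module, so moving all 6 needs at least 6 loaded trips out, with a return between consecutive ones — at least 11 crossings.
The safety rule pushes this higher. Following every safe sequence of crossings, the most of the 6 that can be at the lab module as the airlock pod arrives there on crossing 11 is 5 — never all 6.
So no plan with fewer than 13 crossings exists, and this one achieves 13:
1. Engineer goes to the lab module with the weld-bot.
2. Engineer goes back to the storage bay alone.
3. Engineer goes to the lab module with the drill-bot.
4. Engineer goes back to the storage bay alone.
5. Engineer goes to the lab module with the pack-bot.
6. Engineer goes back to the storage bay with the weld-bot.
7. Engineer goes to the lab module with the cut-bot.
8. Engineer goes back to the storage bay alone.
9. Engineer goes to the lab module with the grip-bot.
10. Engineer goes back to the storage bay alone.
11. Engineer goes to the lab module with the haul-bot.
12. Engineer goes back to the storage bay alone.
13. Engineer goes to the lab module with the weld-bot.

13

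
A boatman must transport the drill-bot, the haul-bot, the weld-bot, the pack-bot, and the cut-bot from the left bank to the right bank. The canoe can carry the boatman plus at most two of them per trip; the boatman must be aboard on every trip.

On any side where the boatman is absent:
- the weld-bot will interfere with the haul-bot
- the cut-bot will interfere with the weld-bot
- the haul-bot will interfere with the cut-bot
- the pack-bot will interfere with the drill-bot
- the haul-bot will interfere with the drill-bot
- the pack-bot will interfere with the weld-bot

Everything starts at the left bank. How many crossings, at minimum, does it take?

impossible

Whatever the first load, the items left behind include a forbidden pair without the boatman. No opening move is safe, so no plan exists.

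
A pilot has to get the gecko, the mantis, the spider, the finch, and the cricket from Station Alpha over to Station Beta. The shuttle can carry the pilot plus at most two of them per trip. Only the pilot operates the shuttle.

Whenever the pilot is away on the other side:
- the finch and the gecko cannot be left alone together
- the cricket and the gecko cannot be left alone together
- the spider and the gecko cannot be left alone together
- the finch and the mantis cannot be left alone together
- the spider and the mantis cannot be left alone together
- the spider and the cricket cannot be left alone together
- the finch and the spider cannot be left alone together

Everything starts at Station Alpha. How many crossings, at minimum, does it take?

Whatever the first load, the items left behind include a forbidden pair without the pilot. No opening move is safe, so no plan exists.

impossible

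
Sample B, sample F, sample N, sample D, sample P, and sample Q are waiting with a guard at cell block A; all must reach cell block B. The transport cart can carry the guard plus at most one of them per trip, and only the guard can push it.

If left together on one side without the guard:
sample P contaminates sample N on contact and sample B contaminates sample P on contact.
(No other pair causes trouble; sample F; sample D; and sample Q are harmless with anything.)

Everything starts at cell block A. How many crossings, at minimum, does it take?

Counting alone: the guard can take at most 1 across per trip to cell block B, so moving all 6 needs at least 6 loaded trips out, with a return between consecutive ones — at least 11 crossings.
The safety rule pushes this higher. Following every safe sequence of crossings, the most of the 6 that can be at cell block B as the transport cart arrives there on crossing 11 is 5 — never all 6.
So no plan with fewer than 13 crossings exists, and this one achieves 13:
1. Guard goes to cell block B with sample P.
2. Guard goes back to cell block A alone.
3. Guard goes to cell block B with sample B.
4. Guard goes back to cell block A with sample P.
5. Guard goes to cell block B with sample N.
6. Guard goes back to cell block A alone.
7. Guard goes to cell block B with sample F.
8. Guard goes back to cell block A alone.
9. Guard goes to cell block B with sample D.
10. Guard goes back to cell block A alone.
11. Guard goes to cell block B with sample Q.
12. Guard goes back to cell block A alone.
13. Guard goes to cell block B with sample P.

13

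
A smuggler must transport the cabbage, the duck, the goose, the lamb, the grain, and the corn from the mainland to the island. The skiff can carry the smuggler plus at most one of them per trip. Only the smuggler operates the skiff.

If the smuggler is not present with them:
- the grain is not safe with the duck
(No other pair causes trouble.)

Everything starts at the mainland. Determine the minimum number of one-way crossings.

11

Counting alone: the smuggler can take at most 1 across per trip to the island, so moving all 6 needs at least 6 loaded trips out, with a return between consecutive ones — at least 11 crossings.
The plan below uses exactly 11 crossings, so it is optimal:
1. Smuggler goes to the island with the duck.  [the mainland: the cabbage, the corn, the goose, the grain, the lamb | the island: the duck]
2. Smuggler goes back to the mainland alone.  [the mainland: the cabbage, the corn, the goose, the grain, the lamb | the island: the duck]
3. Smuggler goes to the island with the cabbage.  [the mainland: the corn, the goose, the grain, the lamb | the island: the cabbage, the duck]
4. Smuggler goes back to the mainland alone.  [the mainland: the corn, the goose, the grain, the lamb | the island: the cabbage, the duck]
5. Smuggler goes to the island with the goose.  [the mainland: the corn, the grain, the lamb | the island: the cabbage, the duck, the goose]
6. Smuggler goes back to the mainland alone.  [the mainland: the corn, the grain, the lamb | the island: the cabbage, the duck, the goose]
7. Smuggler goes to the island with the lamb.  [the mainland: the corn, the grain | the island: the cabbage, the duck, the goose, the lamb]
8. Smuggler goes back to the mainland alone.  [the mainland: the corn, the grain | the island: the cabbage, the duck, the goose, the lamb]
9. Smuggler goes to the island with the corn.  [the mainland: the grain | the island: the cabbage, the corn, the duck, the goose, the lamb]
10. Smuggler goes back to the mainland alone.  [the mainland: the grain | the island: the cabbage, the corn, the duck, the goose, the lamb]
11. Smuggler goes to the island with the grain.  [the mainland: — | the island: the cabbage, the corn, the duck, the goose, the grain, the lamb]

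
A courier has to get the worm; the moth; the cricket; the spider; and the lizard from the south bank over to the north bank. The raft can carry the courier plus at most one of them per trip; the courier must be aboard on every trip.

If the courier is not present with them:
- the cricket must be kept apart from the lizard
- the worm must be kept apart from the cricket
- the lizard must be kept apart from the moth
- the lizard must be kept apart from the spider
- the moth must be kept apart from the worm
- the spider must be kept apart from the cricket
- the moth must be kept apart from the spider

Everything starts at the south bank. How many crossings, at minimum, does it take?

Whatever the first load, the items left behind include a forbidden pair without the courier. No opening move is safe, so no plan exists.

impossible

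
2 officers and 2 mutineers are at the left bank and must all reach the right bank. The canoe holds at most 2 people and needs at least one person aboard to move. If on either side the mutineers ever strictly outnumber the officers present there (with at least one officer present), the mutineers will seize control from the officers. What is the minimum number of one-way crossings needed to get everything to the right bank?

Counting alone: each trip to the right bank takes at most 2 across and each return brings at least 1 back, so after t trips out (and t−1 returns) at most 2t − (t−1) of the 4 are across; that first reaches 4 at t = 3, so at least 5 crossings are needed.
The plan below uses exactly 5 crossings, so it is optimal:
1. 2 mutineers → the right bank.  (the left bank: 2O 0M; the right bank: 0O 2M)
2. 1 mutineer ← the left bank.  (the left bank: 2O 1M; the right bank: 0O 1M)
3. 2 officers → the right bank.  (the left bank: 0O 1M; the right bank: 2O 1M)
4. 1 mutineer ← the left bank.  (the left bank: 0O 2M; the right bank: 2O 0M)
5. 2 mutineers → the right bank.  (the left bank: 0O 0M; the right bank: 2O 2M)

5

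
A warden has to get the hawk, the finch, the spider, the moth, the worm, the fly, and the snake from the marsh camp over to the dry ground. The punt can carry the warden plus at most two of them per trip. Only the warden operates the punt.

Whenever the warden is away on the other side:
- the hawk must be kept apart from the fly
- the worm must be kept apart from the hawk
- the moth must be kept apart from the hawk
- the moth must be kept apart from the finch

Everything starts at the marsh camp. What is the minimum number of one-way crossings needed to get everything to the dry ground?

7

Counting alone: the warden can take at most 2 across per trip to the dry ground, so moving all 7 needs at least 4 loaded trips out, with a return between consecutive ones — at least 7 crossings.
The plan below uses exactly 7 crossings, so it is optimal:
1. Warden goes to the dry ground with the finch and the hawk.
2. Warden goes back to the marsh camp alone.
3. Warden goes to the dry ground with the snake and the spider.
4. Warden goes back to the marsh camp alone.
5. Warden goes to the dry ground with the fly and the worm.
6. Warden goes back to the marsh camp with the hawk.
7. Warden goes to the dry ground with the hawk and the moth.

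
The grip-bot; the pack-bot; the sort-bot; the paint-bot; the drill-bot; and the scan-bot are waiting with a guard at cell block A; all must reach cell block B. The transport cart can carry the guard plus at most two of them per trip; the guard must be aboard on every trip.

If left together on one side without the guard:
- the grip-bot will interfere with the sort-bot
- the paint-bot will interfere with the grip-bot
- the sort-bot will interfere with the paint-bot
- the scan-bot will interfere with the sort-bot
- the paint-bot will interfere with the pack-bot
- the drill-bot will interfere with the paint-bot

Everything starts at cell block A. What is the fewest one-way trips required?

9

Counting alone: the guard can take at most 2 across per trip to cell block B, so moving all 6 needs at least 3 loaded trips out, with a return between consecutive ones — at least 5 crossings.
The safety rule pushes this higher. Following every safe sequence of crossings, the most of the 6 that can be at cell block B as the transport cart arrives there on crossings 5, 7 is 4, 5 respectively — never all 6.
So no plan with fewer than 9 crossings exists, and this one achieves 9:
1. Guard goes to cell block B with the paint-bot and the sort-bot.  [cell block A: the drill-bot, the grip-bot, the pack-bot, the scan-bot | cell block B: the paint-bot, the sort-bot]
2. Guard goes back to cell block A with the sort-bot.  [cell block A: the drill-bot, the grip-bot, the pack-bot, the scan-bot, the sort-bot | cell block B: the paint-bot]
3. Guard goes to cell block B with the grip-bot and the scan-bot.  [cell block A: the drill-bot, the pack-bot, the sort-bot | cell block B: the grip-bot, the paint-bot, the scan-bot]
4. Guard goes back to cell block A with the grip-bot.  [cell block A: the drill-bot, the grip-bot, the pack-bot, the sort-bot | cell block B: the paint-bot, the scan-bot]
5. Guard goes to cell block B with the grip-bot and the pack-bot.  [cell block A: the drill-bot, the sort-bot | cell block B: the grip-bot, the pack-bot, the paint-bot, the scan-bot]
6. Guard goes back to cell block A with the paint-bot.  [cell block A: the drill-bot, the paint-bot, the sort-bot | cell block B: the grip-bot, the pack-bot, the scan-bot]
7. Guard goes to cell block B with the drill-bot and the sort-bot.  [cell block A: the paint-bot | cell block B: the drill-bot, the grip-bot, the pack-bot, the scan-bot, the sort-bot]
8. Guard goes back to cell block A with the sort-bot.  [cell block A: the paint-bot, the sort-bot | cell block B: the drill-bot, the grip-bot, the pack-bot, the scan-bot]
9. Guard goes to cell block B with the paint-bot and the sort-bot.  [cell block A: — | cell block B: the drill-bot, the grip-bot, the pack-bot, the paint-bot, the scan-bot, the sort-bot]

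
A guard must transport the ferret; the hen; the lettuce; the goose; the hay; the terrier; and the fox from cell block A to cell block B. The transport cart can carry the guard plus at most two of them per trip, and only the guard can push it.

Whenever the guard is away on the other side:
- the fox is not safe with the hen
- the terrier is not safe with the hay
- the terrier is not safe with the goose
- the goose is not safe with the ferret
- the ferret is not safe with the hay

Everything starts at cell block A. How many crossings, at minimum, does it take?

impossible

Whatever the first load, the items left behind include a forbidden pair without the guard. No opening move is safe, so no plan exists.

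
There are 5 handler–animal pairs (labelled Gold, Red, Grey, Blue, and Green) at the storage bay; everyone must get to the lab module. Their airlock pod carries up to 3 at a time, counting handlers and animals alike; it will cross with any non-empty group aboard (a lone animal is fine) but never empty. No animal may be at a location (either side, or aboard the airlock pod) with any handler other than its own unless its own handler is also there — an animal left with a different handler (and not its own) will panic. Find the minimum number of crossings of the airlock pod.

Counting alone: each trip to the lab module takes at most 3 across and each return brings at least 1 back, so after t trips out (and t−1 returns) at most 3t − (t−1) of the 10 are across; that first reaches 10 at t = 5, so at least 9 crossings are needed.
The safety rule pushes this higher. Following every safe sequence of crossings, the most of the 10 that can be at the lab module as the airlock pod arrives there on crossing 9 is 9 — never all 10.
So no plan with fewer than 11 crossings exists, and this one achieves 11:
1. animal Gold and handler Gold cross → the lab module.
2. handler Gold crosses ← the storage bay.
3. animal Blue, animal Grey, and animal Red cross → the lab module.
4. animal Gold crosses ← the storage bay.
5. handler Blue, handler Grey, and handler Red cross → the lab module.
6. animal Red and handler Red cross ← the storage bay.
7. handler Gold, handler Green, and handler Red cross → the lab module.
8. animal Grey crosses ← the storage bay.
9. animal Gold and animal Red cross → the lab module.
10. animal Gold crosses ← the storage bay.
11. animal Gold, animal Green, and animal Grey cross → the lab module.

11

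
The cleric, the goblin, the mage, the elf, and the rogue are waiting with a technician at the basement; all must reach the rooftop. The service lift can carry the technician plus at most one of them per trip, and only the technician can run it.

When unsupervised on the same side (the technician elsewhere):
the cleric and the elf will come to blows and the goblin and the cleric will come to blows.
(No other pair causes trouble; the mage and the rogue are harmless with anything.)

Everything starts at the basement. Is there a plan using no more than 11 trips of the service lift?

Yes

Yes — this plan uses 11 crossings (≤ 11):
1. Technician goes to the rooftop with the cleric.  [the basement: the elf, the goblin, the mage, the rogue | the rooftop: the cleric]
2. Technician goes back to the basement alone.  [the basement: the elf, the goblin, the mage, the rogue | the rooftop: the cleric]
3. Technician goes to the rooftop with the goblin.  [the basement: the elf, the mage, the rogue | the rooftop: the cleric, the goblin]
4. Technician goes back to the basement with the cleric.  [the basement: the cleric, the elf, the mage, the rogue | the rooftop: the goblin]
5. Technician goes to the rooftop with the elf.  [the basement: the cleric, the mage, the rogue | the rooftop: the elf, the goblin]
6. Technician goes back to the basement alone.  [the basement: the cleric, the mage, the rogue | the rooftop: the elf, the goblin]
7. Technician goes to the rooftop with the mage.  [the basement: the cleric, the rogue | the rooftop: the elf, the goblin, the mage]
8. Technician goes back to the basement alone.  [the basement: the cleric, the rogue | the rooftop: the elf, the goblin, the mage]
9. Technician goes to the rooftop with the rogue.  [the basement: the cleric | the rooftop: the elf, the goblin, the mage, the rogue]
10. Technician goes back to the basement alone.  [the basement: the cleric | the rooftop: the elf, the goblin, the mage, the rogue]
11. Technician goes to the rooftop with the cleric.  [the basement: — | the rooftop: the cleric, the elf, the goblin, the mage, the rogue]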